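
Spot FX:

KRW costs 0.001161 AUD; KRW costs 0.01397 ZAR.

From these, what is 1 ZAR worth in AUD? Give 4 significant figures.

ZAR/AUD = 0.08311

1 ZAR ÷ 0.01397 = 71.582 KRW
71.582 KRW × 0.001161 = 0.0831067 AUD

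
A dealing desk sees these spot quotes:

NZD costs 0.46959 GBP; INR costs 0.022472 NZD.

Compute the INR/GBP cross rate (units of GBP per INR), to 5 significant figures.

INR/GBP = 0.010553

1 INR × 0.022472 = 0.022472 NZD
0.022472 NZD × 0.46959 = 0.0105526 GBP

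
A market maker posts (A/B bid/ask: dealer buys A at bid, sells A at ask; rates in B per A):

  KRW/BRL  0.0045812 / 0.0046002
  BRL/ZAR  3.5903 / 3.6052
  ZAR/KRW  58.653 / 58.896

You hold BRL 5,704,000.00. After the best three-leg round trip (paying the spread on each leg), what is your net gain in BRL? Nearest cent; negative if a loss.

Best loop BRL → KRW → ZAR → BRL:
BRL 5,704,000.00 ÷ 0.0046002 (buy KRW at ask) = KRW 1,239,946,089
KRW 1,239,946,089 ÷ 58.896 (buy ZAR at ask) = ZAR 21,053,146.04
ZAR 21,053,146.04 ÷ 3.6052 (buy BRL at ask) = BRL 5,839,661.06

Net profit: BRL 135,661.06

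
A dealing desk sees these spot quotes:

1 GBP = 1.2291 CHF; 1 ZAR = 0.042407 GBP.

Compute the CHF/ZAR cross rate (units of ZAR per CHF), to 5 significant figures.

CHF/ZAR = 19.186

1 CHF ÷ 1.2291 = 0.813603 GBP
0.813603 GBP ÷ 0.042407 = 19.1856 ZAR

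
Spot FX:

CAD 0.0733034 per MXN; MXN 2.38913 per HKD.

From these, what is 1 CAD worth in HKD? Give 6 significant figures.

CAD/HKD = 5.71000

1 CAD ÷ 0.0733034 = 13.6419 MXN
13.6419 MXN ÷ 2.38913 = 5.71 HKD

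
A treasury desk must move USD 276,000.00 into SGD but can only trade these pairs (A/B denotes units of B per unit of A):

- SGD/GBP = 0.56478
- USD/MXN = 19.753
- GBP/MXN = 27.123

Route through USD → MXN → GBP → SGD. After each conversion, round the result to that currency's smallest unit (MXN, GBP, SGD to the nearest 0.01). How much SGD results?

SGD 355,897.64

USD 276,000.00 × 19.753 = MXN 5,451,828.00
MXN 5,451,828.00 ÷ 27.123 = GBP 201,003.87
GBP 201,003.87 ÷ 0.56478 = SGD 355,897.64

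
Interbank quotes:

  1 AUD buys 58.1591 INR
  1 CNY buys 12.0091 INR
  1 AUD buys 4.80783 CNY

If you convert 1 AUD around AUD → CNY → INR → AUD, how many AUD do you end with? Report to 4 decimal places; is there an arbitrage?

0.9928 (arbitrage exists)

Around AUD → CNY → INR → AUD: 1 × 4.80783 × 12.0091 ÷ 58.1591 = 0.992755
Product < 1; profitable direction is AUD → INR → CNY → AUD.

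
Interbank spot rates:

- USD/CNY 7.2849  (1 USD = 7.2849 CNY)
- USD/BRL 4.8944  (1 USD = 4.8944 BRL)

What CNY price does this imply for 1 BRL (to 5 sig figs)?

BRL/CNY = 1.4884

1 BRL ÷ 4.8944 = 0.204315 USD
0.204315 USD × 7.2849 = 1.48842 CNY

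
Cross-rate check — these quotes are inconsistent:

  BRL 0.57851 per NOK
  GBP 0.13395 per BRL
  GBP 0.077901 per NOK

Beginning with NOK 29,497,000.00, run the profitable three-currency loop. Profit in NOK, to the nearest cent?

Profitable loop is NOK → GBP → BRL → NOK:
NOK 29,497,000.00 × 0.077901 = GBP 2,297,845.80
GBP 2,297,845.80 ÷ 0.13395 = BRL 17,154,503.90
BRL 17,154,503.90 ÷ 0.57851 = NOK 29,652,908.16
Profit = NOK 29,652,908.16 − NOK 29,497,000.00

Profit: NOK 155,908.16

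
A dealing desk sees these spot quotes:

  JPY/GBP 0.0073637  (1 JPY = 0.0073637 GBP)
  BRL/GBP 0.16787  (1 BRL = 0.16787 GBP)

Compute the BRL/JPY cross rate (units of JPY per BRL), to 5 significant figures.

1 BRL × 0.16787 = 0.16787 GBP
0.16787 GBP ÷ 0.0073637 = 22.797 JPY

BRL/JPY = 22.797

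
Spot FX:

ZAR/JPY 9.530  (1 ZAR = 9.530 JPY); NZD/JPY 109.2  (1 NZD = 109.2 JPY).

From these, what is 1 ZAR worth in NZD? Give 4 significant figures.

ZAR/NZD = 0.08727

1 ZAR × 9.530 = 9.53 JPY
9.53 JPY ÷ 109.2 = 0.0872711 NZD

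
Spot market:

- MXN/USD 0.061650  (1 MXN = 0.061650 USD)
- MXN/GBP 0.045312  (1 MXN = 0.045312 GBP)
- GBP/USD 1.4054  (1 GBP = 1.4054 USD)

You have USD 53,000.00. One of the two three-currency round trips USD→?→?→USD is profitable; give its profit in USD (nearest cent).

Profitable loop is USD → MXN → GBP → USD:
USD 53,000.00 ÷ 0.061650 = MXN 859,691.81
MXN 859,691.81 × 0.045312 = GBP 38,954.36
GBP 38,954.36 × 1.4054 = USD 54,746.45
Profit = USD 54,746.45 − USD 53,000.00

Profit: USD 1,746.45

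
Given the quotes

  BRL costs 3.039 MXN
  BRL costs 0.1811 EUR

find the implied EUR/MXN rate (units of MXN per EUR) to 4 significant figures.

1 EUR ÷ 0.1811 = 5.52181 BRL
5.52181 BRL × 3.039 = 16.7808 MXN

EUR/MXN = 16.78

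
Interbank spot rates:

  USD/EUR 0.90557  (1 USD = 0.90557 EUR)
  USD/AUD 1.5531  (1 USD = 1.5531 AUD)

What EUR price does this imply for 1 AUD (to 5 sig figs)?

1 AUD ÷ 1.5531 = 0.643874 USD
0.643874 USD × 0.90557 = 0.583073 EUR

AUD/EUR = 0.58307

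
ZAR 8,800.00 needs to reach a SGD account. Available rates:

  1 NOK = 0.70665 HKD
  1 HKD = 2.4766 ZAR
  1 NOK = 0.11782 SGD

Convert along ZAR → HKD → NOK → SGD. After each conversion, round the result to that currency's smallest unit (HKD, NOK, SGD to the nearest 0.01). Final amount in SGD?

SGD 592.44

ZAR 8,800.00 ÷ 2.4766 = HKD 3,553.26
HKD 3,553.26 ÷ 0.70665 = NOK 5,028.32
NOK 5,028.32 × 0.11782 = SGD 592.44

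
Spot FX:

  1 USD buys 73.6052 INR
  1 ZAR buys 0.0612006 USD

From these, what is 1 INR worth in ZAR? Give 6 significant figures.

1 INR ÷ 73.6052 = 0.013586 USD
0.013586 USD ÷ 0.0612006 = 0.221991 ZAR

INR/ZAR = 0.221991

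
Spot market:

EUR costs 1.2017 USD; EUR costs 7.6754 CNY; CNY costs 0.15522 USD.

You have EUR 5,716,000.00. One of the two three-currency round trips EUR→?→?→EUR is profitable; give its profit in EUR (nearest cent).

Profit: EUR 49,534.62

Profitable loop is EUR → USD → CNY → EUR:
EUR 5,716,000.00 × 1.2017 = USD 6,868,917.20
USD 6,868,917.20 ÷ 0.15522 = CNY 44,252,784.43
CNY 44,252,784.43 ÷ 7.6754 = EUR 5,765,534.62
Profit = EUR 5,765,534.62 − EUR 5,716,000.00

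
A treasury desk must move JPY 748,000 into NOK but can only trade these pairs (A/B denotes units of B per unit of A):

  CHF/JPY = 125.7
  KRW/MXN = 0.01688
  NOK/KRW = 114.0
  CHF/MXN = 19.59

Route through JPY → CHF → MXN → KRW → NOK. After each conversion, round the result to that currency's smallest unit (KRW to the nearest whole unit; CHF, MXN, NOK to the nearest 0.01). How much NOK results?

NOK 60,579.23

JPY 748,000 ÷ 125.7 = CHF 5,950.68
CHF 5,950.68 × 19.59 = MXN 116,573.82
MXN 116,573.82 ÷ 0.01688 = KRW 6,906,032
KRW 6,906,032 ÷ 114.0 = NOK 60,579.23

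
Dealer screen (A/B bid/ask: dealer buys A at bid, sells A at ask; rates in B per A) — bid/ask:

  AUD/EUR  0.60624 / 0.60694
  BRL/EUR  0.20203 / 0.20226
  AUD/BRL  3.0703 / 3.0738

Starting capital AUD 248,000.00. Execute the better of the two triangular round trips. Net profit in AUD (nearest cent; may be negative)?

Best loop AUD → BRL → EUR → AUD:
AUD 248,000.00 × 3.0703 (sell AUD at bid) = BRL 761,434.40
BRL 761,434.40 × 0.20203 (sell BRL at bid) = EUR 153,832.59
EUR 153,832.59 ÷ 0.60694 (buy AUD at ask) = AUD 253,456.01

Net profit: AUD 5,456.01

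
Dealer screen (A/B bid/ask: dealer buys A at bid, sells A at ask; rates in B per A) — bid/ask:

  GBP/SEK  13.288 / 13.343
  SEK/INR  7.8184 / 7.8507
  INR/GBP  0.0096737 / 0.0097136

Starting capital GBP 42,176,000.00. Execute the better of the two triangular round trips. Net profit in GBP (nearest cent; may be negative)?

Net profit: GBP 211,276.10

Best loop GBP → SEK → INR → GBP:
GBP 42,176,000.00 × 13.288 (sell GBP at bid) = SEK 560,434,688.00
SEK 560,434,688.00 × 7.8184 (sell SEK at bid) = INR 4,381,702,564.66
INR 4,381,702,564.66 × 0.0096737 (sell INR at bid) = GBP 42,387,276.10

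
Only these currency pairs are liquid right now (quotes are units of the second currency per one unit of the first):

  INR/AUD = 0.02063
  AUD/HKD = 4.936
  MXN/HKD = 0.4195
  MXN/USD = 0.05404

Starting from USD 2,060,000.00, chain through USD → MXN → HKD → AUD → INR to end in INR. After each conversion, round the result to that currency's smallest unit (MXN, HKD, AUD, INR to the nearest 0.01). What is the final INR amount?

INR 157,039,703.34

USD 2,060,000.00 ÷ 0.05404 = MXN 38,119,911.18
MXN 38,119,911.18 × 0.4195 = HKD 15,991,302.74
HKD 15,991,302.74 ÷ 4.936 = AUD 3,239,729.08
AUD 3,239,729.08 ÷ 0.02063 = INR 157,039,703.34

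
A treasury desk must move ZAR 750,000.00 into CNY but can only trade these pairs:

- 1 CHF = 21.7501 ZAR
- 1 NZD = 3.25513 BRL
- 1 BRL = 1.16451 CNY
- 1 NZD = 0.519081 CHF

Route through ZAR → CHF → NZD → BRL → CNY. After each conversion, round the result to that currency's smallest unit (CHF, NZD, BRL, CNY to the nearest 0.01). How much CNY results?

ZAR 750,000.00 ÷ 21.7501 = CHF 34,482.60
CHF 34,482.60 ÷ 0.519081 = NZD 66,430.09
NZD 66,430.09 × 3.25513 = BRL 216,238.58
BRL 216,238.58 × 1.16451 = CNY 251,811.99

CNY 251,811.99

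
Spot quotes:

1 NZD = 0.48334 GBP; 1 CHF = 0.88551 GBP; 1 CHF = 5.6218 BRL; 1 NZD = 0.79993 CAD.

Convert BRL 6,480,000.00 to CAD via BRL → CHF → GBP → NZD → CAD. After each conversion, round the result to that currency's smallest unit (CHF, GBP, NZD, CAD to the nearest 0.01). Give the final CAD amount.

BRL 6,480,000.00 ÷ 5.6218 = CHF 1,152,655.73
CHF 1,152,655.73 × 0.88551 = GBP 1,020,688.18
GBP 1,020,688.18 ÷ 0.48334 = NZD 2,111,739.52
NZD 2,111,739.52 × 0.79993 = CAD 1,689,243.79

CAD 1,689,243.79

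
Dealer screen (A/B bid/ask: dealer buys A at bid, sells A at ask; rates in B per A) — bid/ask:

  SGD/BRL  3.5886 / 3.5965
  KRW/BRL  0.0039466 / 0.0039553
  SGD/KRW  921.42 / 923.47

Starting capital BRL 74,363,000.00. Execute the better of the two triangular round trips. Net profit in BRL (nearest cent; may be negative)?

Best loop BRL → SGD → KRW → BRL:
BRL 74,363,000.00 ÷ 3.5965 (buy SGD at ask) = SGD 20,676,491.03
SGD 20,676,491.03 × 921.42 (sell SGD at bid) = KRW 19,051,732,368
KRW 19,051,732,368 × 0.0039466 (sell KRW at bid) = BRL 75,189,566.96

Net profit: BRL 826,566.96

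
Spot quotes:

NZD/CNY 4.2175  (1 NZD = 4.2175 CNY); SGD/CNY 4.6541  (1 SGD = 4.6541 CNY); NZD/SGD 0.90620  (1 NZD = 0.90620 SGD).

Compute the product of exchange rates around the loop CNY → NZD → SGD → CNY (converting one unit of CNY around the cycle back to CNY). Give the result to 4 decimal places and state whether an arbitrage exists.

1.0000 (no arbitrage)

Around CNY → NZD → SGD → CNY: 1 ÷ 4.2175 × 0.90620 × 4.6541 = 1.000011
Product ≈ 1 (deviation 0.001%, within rounding noise).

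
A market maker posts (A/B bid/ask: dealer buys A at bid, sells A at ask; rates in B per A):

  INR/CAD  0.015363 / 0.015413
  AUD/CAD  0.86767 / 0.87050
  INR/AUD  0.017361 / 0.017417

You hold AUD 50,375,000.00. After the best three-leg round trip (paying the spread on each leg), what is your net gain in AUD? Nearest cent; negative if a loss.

Net profit: AUD 669,500.98

Best loop AUD → INR → CAD → AUD:
AUD 50,375,000.00 ÷ 0.017417 (buy INR at ask) = INR 2,892,289,142.79
INR 2,892,289,142.79 × 0.015363 (sell INR at bid) = CAD 44,434,238.10
CAD 44,434,238.10 ÷ 0.87050 (buy AUD at ask) = AUD 51,044,500.98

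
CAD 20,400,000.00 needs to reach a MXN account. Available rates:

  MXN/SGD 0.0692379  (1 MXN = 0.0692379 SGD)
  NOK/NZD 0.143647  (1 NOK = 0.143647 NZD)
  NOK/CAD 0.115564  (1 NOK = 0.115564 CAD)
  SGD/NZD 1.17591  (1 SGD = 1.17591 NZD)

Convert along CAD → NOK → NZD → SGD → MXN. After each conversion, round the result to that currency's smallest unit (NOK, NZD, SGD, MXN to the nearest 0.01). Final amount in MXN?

CAD 20,400,000.00 ÷ 0.115564 = NOK 176,525,561.59
NOK 176,525,561.59 × 0.143647 = NZD 25,357,367.35
NZD 25,357,367.35 ÷ 1.17591 = SGD 21,564,037.51
SGD 21,564,037.51 ÷ 0.0692379 = MXN 311,448,462.62

MXN 311,448,462.62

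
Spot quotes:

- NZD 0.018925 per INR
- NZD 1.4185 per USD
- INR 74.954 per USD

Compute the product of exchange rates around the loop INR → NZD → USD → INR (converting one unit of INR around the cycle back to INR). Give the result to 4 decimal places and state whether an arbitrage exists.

1.0000 (no arbitrage)

Around INR → NZD → USD → INR: 1 × 0.018925 ÷ 1.4185 × 74.954 = 1.000003
Product ≈ 1 (deviation 0.000%, within rounding noise).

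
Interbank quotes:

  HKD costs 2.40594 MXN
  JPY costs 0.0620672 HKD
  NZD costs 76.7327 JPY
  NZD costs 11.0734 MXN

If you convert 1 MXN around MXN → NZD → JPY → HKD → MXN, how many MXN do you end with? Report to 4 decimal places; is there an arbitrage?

1.0348 (arbitrage exists)

Around MXN → NZD → JPY → HKD → MXN: 1 ÷ 11.0734 × 76.7327 × 0.0620672 × 2.40594 = 1.034776
Product > 1; profitable direction is MXN → NZD → JPY → HKD → MXN.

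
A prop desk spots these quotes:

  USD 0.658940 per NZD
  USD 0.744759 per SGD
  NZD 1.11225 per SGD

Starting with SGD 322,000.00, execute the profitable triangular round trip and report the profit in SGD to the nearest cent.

Profit: SGD 5,207.57

Profitable loop is SGD → USD → NZD → SGD:
SGD 322,000.00 × 0.744759 = USD 239,812.40
USD 239,812.40 ÷ 0.658940 = NZD 363,936.62
NZD 363,936.62 ÷ 1.11225 = SGD 327,207.57
Profit = SGD 327,207.57 − SGD 322,000.00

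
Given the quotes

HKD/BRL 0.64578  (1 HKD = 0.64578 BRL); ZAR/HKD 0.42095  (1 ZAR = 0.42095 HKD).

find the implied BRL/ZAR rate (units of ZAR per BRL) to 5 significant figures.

1 BRL ÷ 0.64578 = 1.54851 HKD
1.54851 HKD ÷ 0.42095 = 3.67862 ZAR

BRL/ZAR = 3.6786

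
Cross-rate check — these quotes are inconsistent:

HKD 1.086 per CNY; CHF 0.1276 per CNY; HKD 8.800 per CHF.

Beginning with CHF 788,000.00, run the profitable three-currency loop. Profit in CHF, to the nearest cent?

Profitable loop is CHF → HKD → CNY → CHF:
CHF 788,000.00 × 8.800 = HKD 6,934,400.00
HKD 6,934,400.00 ÷ 1.086 = CNY 6,385,267.03
CNY 6,385,267.03 × 0.1276 = CHF 814,760.07
Profit = CHF 814,760.07 − CHF 788,000.00

Profit: CHF 26,760.07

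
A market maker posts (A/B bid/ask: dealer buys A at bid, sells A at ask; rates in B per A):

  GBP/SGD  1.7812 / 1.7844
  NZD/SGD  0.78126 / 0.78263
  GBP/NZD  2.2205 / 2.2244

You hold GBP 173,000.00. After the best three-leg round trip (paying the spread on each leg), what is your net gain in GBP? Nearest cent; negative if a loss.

Best loop GBP → SGD → NZD → GBP:
GBP 173,000.00 × 1.7812 (sell GBP at bid) = SGD 308,147.60
SGD 308,147.60 ÷ 0.78263 (buy NZD at ask) = NZD 393,733.44
NZD 393,733.44 ÷ 2.2244 (buy GBP at ask) = GBP 177,006.58

Net profit: GBP 4,006.58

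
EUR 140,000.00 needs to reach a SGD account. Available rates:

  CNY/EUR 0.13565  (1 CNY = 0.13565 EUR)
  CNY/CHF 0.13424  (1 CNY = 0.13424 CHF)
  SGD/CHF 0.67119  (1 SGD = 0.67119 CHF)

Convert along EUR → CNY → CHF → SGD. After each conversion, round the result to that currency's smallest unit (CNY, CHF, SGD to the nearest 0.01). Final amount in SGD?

SGD 206,416.63

EUR 140,000.00 ÷ 0.13565 = CNY 1,032,067.82
CNY 1,032,067.82 × 0.13424 = CHF 138,544.78
CHF 138,544.78 ÷ 0.67119 = SGD 206,416.63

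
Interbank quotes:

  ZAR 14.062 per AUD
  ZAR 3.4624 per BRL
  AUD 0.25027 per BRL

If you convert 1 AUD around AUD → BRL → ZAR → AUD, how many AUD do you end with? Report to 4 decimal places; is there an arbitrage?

0.9838 (arbitrage exists)

Around AUD → BRL → ZAR → AUD: 1 ÷ 0.25027 × 3.4624 ÷ 14.062 = 0.983833
Product < 1; profitable direction is AUD → ZAR → BRL → AUD.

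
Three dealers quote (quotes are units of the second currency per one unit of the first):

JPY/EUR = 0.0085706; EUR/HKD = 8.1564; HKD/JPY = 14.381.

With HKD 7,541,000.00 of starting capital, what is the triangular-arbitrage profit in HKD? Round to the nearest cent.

Profitable loop is HKD → JPY → EUR → HKD:
HKD 7,541,000.00 × 14.381 = JPY 108,447,121
JPY 108,447,121 × 0.0085706 = EUR 929,456.90
EUR 929,456.90 × 8.1564 = HKD 7,581,022.22
Profit = HKD 7,581,022.22 − HKD 7,541,000.00

Profit: HKD 40,022.22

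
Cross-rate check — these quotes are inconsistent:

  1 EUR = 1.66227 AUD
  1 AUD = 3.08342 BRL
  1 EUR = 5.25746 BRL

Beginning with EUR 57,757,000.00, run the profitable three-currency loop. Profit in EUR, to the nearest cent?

Profit: EUR 1,487,269.96

Profitable loop is EUR → BRL → AUD → EUR:
EUR 57,757,000.00 × 5.25746 = BRL 303,655,117.22
BRL 303,655,117.22 ÷ 3.08342 = AUD 98,479,972.63
AUD 98,479,972.63 ÷ 1.66227 = EUR 59,244,269.96
Profit = EUR 59,244,269.96 − EUR 57,757,000.00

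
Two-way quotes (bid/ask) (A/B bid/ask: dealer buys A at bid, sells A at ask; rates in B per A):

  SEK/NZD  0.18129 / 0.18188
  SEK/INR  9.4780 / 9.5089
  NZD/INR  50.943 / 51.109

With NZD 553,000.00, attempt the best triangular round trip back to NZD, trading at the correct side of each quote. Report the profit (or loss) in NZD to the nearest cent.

Best loop NZD → SEK → INR → NZD:
NZD 553,000.00 ÷ 0.18188 (buy SEK at ask) = SEK 3,040,466.24
SEK 3,040,466.24 × 9.4780 (sell SEK at bid) = INR 28,817,539.04
INR 28,817,539.04 ÷ 51.109 (buy NZD at ask) = NZD 563,844.71

Net profit: NZD 10,844.71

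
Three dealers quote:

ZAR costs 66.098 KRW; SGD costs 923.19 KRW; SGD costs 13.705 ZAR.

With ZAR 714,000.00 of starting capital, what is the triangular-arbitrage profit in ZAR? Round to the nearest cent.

Profit: ZAR 13,649.01

Profitable loop is ZAR → SGD → KRW → ZAR:
ZAR 714,000.00 ÷ 13.705 = SGD 52,097.77
SGD 52,097.77 × 923.19 = KRW 48,096,144
KRW 48,096,144 ÷ 66.098 = ZAR 727,649.01
Profit = ZAR 727,649.01 − ZAR 714,000.00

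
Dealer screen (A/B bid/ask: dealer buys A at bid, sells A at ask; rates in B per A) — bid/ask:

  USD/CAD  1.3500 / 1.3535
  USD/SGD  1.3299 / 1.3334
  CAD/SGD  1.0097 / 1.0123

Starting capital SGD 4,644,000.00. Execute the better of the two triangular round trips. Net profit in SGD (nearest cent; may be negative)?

Net profit: SGD 103,422.51

Best loop SGD → USD → CAD → SGD:
SGD 4,644,000.00 ÷ 1.3334 (buy USD at ask) = USD 3,482,825.86
USD 3,482,825.86 × 1.3500 (sell USD at bid) = CAD 4,701,814.91
CAD 4,701,814.91 × 1.0097 (sell CAD at bid) = SGD 4,747,422.51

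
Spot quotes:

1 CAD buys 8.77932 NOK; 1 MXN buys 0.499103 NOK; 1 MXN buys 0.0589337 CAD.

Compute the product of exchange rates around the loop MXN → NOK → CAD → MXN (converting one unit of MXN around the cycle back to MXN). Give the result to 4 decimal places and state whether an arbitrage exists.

0.9646 (arbitrage exists)

Around MXN → NOK → CAD → MXN: 1 × 0.499103 ÷ 8.77932 ÷ 0.0589337 = 0.964641
Product < 1; profitable direction is MXN → CAD → NOK → MXN.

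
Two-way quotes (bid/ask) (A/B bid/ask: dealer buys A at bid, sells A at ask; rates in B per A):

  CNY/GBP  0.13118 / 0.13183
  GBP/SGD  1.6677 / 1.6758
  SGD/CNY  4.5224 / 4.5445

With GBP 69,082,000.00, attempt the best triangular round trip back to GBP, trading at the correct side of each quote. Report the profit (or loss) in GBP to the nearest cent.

Best loop GBP → CNY → SGD → GBP:
GBP 69,082,000.00 ÷ 0.13183 (buy CNY at ask) = CNY 524,023,363.42
CNY 524,023,363.42 ÷ 4.5445 (buy SGD at ask) = SGD 115,309,354.92
SGD 115,309,354.92 ÷ 1.6758 (buy GBP at ask) = GBP 68,808,542.14

Net result: GBP -273,457.86 (no profitable arbitrage after spreads)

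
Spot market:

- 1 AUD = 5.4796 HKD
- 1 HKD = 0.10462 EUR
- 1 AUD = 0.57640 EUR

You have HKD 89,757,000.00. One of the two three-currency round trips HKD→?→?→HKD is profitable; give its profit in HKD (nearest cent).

Profitable loop is HKD → AUD → EUR → HKD:
HKD 89,757,000.00 ÷ 5.4796 = AUD 16,380,210.23
AUD 16,380,210.23 × 0.57640 = EUR 9,441,553.18
EUR 9,441,553.18 ÷ 0.10462 = HKD 90,246,159.23
Profit = HKD 90,246,159.23 − HKD 89,757,000.00

Profit: HKD 489,159.23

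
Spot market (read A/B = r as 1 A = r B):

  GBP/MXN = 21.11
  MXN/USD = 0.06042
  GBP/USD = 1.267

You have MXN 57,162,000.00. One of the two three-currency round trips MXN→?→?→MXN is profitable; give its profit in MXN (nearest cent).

Profit: MXN 381,961.27

Profitable loop is MXN → USD → GBP → MXN:
MXN 57,162,000.00 × 0.06042 = USD 3,453,728.04
USD 3,453,728.04 ÷ 1.267 = GBP 2,725,910.06
GBP 2,725,910.06 × 21.11 = MXN 57,543,961.27
Profit = MXN 57,543,961.27 − MXN 57,162,000.00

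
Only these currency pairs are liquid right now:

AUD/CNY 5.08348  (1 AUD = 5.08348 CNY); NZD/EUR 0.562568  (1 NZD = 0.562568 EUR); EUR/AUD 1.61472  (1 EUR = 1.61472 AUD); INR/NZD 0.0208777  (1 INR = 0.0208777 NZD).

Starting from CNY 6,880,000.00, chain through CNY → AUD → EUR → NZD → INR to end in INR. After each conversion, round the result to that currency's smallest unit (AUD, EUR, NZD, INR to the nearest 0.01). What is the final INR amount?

INR 71,362,887.67

CNY 6,880,000.00 ÷ 5.08348 = AUD 1,353,403.57
AUD 1,353,403.57 ÷ 1.61472 = EUR 838,166.10
EUR 838,166.10 ÷ 0.562568 = NZD 1,489,892.96
NZD 1,489,892.96 ÷ 0.0208777 = INR 71,362,887.67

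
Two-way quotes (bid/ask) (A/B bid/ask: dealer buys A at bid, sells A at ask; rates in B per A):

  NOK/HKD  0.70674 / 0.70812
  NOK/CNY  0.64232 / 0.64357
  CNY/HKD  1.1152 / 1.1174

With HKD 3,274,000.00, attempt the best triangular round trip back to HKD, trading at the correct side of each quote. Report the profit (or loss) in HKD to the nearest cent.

Best loop HKD → NOK → CNY → HKD:
HKD 3,274,000.00 ÷ 0.70812 (buy NOK at ask) = NOK 4,623,510.14
NOK 4,623,510.14 × 0.64232 (sell NOK at bid) = CNY 2,969,773.03
CNY 2,969,773.03 × 1.1152 (sell CNY at bid) = HKD 3,311,890.89

Net profit: HKD 37,890.89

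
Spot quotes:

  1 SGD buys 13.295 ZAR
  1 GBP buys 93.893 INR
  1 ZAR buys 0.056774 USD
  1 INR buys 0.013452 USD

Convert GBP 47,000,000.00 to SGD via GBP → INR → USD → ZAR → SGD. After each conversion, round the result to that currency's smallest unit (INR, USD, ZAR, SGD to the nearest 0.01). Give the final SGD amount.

SGD 78,646,626.22

GBP 47,000,000.00 × 93.893 = INR 4,412,971,000.00
INR 4,412,971,000.00 × 0.013452 = USD 59,363,285.89
USD 59,363,285.89 ÷ 0.056774 = ZAR 1,045,606,895.59
ZAR 1,045,606,895.59 ÷ 13.295 = SGD 78,646,626.22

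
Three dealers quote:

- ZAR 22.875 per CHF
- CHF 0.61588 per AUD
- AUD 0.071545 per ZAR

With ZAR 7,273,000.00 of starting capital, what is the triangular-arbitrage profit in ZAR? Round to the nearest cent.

Profitable loop is ZAR → AUD → CHF → ZAR:
ZAR 7,273,000.00 × 0.071545 = AUD 520,346.78
AUD 520,346.78 × 0.61588 = CHF 320,471.18
CHF 320,471.18 × 22.875 = ZAR 7,330,778.20
Profit = ZAR 7,330,778.20 − ZAR 7,273,000.00

Profit: ZAR 57,778.20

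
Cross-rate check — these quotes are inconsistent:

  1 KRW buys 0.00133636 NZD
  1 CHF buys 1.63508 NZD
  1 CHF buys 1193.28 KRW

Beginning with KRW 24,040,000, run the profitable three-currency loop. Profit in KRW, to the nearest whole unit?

Profit: KRW 609,473

Profitable loop is KRW → CHF → NZD → KRW:
KRW 24,040,000 ÷ 1193.28 = CHF 20,146.15
CHF 20,146.15 × 1.63508 = NZD 32,940.57
NZD 32,940.57 ÷ 0.00133636 = KRW 24,649,473
Profit = KRW 24,649,473 − KRW 24,040,000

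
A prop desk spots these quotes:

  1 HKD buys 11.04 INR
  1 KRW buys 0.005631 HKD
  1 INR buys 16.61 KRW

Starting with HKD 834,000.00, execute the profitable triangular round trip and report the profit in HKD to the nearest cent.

Profit: HKD 27,172.76

Profitable loop is HKD → INR → KRW → HKD:
HKD 834,000.00 × 11.04 = INR 9,207,360.00
INR 9,207,360.00 × 16.61 = KRW 152,934,250
KRW 152,934,250 × 0.005631 = HKD 861,172.76
Profit = HKD 861,172.76 − HKD 834,000.00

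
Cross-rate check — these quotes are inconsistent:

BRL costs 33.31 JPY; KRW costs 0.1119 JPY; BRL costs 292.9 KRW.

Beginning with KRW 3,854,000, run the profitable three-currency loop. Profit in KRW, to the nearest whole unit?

Profit: KRW 62,850

Profitable loop is KRW → BRL → JPY → KRW:
KRW 3,854,000 ÷ 292.9 = BRL 13,158.07
BRL 13,158.07 × 33.31 = JPY 438,295
JPY 438,295 ÷ 0.1119 = KRW 3,916,850
Profit = KRW 3,916,850 − KRW 3,854,000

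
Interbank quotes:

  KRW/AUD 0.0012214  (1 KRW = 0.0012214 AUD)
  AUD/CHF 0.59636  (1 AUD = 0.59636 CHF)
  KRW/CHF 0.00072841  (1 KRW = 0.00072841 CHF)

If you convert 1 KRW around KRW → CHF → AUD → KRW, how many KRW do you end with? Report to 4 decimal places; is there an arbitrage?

Around KRW → CHF → AUD → KRW: 1 × 0.00072841 ÷ 0.59636 ÷ 0.0012214 = 1.000022
Product ≈ 1 (deviation 0.002%, within rounding noise).

1.0000 (no arbitrage)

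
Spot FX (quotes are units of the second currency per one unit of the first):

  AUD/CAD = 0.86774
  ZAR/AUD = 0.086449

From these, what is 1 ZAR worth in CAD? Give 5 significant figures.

1 ZAR × 0.086449 = 0.086449 AUD
0.086449 AUD × 0.86774 = 0.0750153 CAD

ZAR/CAD = 0.075015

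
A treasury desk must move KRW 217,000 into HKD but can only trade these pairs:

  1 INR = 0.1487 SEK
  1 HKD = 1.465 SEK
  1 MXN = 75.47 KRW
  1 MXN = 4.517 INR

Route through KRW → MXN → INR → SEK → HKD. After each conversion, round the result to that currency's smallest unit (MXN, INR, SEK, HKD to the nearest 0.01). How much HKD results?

KRW 217,000 ÷ 75.47 = MXN 2,875.31
MXN 2,875.31 × 4.517 = INR 12,987.78
INR 12,987.78 × 0.1487 = SEK 1,931.28
SEK 1,931.28 ÷ 1.465 = HKD 1,318.28

HKD 1,318.28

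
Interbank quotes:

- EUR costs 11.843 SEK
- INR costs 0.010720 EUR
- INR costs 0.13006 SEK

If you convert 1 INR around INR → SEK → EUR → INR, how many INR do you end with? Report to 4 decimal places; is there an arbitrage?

Around INR → SEK → EUR → INR: 1 × 0.13006 ÷ 11.843 ÷ 0.010720 = 1.024442
Product > 1; profitable direction is INR → SEK → EUR → INR.

1.0244 (arbitrage exists)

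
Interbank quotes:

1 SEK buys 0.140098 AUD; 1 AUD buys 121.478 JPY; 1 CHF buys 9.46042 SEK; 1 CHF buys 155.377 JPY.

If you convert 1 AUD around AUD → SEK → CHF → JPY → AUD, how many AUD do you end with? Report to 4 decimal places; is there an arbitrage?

0.9650 (arbitrage exists)

Around AUD → SEK → CHF → JPY → AUD: 1 ÷ 0.140098 ÷ 9.46042 × 155.377 ÷ 121.478 = 0.965043
Product < 1; profitable direction is AUD → JPY → CHF → SEK → AUD.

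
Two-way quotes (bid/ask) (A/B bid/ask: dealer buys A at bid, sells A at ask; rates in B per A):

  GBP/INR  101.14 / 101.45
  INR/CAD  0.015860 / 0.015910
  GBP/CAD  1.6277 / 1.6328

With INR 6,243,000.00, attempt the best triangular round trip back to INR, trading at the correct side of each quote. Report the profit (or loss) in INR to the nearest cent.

Net profit: INR 52,720.91

Best loop INR → GBP → CAD → INR:
INR 6,243,000.00 ÷ 101.45 (buy GBP at ask) = GBP 61,537.70
GBP 61,537.70 × 1.6277 (sell GBP at bid) = CAD 100,164.92
CAD 100,164.92 ÷ 0.015910 (buy INR at ask) = INR 6,295,720.91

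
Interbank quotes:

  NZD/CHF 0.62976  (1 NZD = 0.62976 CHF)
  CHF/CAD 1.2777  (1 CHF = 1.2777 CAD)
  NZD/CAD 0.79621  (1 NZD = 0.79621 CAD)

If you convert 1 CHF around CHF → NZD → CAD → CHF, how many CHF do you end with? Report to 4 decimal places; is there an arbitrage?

0.9895 (arbitrage exists)

Around CHF → NZD → CAD → CHF: 1 ÷ 0.62976 × 0.79621 ÷ 1.2777 = 0.989518
Product < 1; profitable direction is CHF → CAD → NZD → CHF.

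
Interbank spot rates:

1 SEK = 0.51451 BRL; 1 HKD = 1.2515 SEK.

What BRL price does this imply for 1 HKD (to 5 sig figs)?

HKD/BRL = 0.64391

1 HKD × 1.2515 = 1.2515 SEK
1.2515 SEK × 0.51451 = 0.643909 BRL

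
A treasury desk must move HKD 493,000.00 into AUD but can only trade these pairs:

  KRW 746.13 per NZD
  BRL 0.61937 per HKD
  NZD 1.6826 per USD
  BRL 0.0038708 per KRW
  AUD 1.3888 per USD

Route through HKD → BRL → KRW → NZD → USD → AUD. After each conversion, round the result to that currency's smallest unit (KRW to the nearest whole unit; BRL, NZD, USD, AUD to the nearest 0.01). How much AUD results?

AUD 87,265.11

HKD 493,000.00 × 0.61937 = BRL 305,349.41
BRL 305,349.41 ÷ 0.0038708 = KRW 78,885,349
KRW 78,885,349 ÷ 746.13 = NZD 105,726.01
NZD 105,726.01 ÷ 1.6826 = USD 62,834.90
USD 62,834.90 × 1.3888 = AUD 87,265.11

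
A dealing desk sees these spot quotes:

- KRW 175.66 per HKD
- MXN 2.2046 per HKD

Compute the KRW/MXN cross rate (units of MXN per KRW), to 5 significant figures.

KRW/MXN = 0.012550

1 KRW ÷ 175.66 = 0.00569282 HKD
0.00569282 HKD × 2.2046 = 0.0125504 MXN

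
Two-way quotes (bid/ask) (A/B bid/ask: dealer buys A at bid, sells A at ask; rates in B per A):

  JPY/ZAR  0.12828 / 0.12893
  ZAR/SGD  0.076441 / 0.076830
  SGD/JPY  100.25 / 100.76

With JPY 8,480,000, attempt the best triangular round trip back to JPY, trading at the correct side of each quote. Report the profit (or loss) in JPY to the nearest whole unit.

Net profit: JPY 16,164

Best loop JPY → SGD → ZAR → JPY:
JPY 8,480,000 ÷ 100.76 (buy SGD at ask) = SGD 84,160.38
SGD 84,160.38 ÷ 0.076830 (buy ZAR at ask) = ZAR 1,095,410.40
ZAR 1,095,410.40 ÷ 0.12893 (buy JPY at ask) = JPY 8,496,164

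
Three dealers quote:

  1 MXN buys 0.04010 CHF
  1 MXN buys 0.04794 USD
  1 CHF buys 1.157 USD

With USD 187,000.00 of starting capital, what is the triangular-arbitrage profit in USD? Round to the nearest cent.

Profit: USD 6,224.37

Profitable loop is USD → CHF → MXN → USD:
USD 187,000.00 ÷ 1.157 = CHF 161,624.89
CHF 161,624.89 ÷ 0.04010 = MXN 4,030,545.93
MXN 4,030,545.93 × 0.04794 = USD 193,224.37
Profit = USD 193,224.37 − USD 187,000.00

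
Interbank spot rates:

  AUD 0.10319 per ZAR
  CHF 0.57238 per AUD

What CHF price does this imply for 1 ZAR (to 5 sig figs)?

1 ZAR × 0.10319 = 0.10319 AUD
0.10319 AUD × 0.57238 = 0.0590639 CHF

ZAR/CHF = 0.059064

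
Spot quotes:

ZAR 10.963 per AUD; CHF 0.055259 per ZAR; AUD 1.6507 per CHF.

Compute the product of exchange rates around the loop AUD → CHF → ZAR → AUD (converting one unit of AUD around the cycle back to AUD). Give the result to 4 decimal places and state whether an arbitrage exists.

Around AUD → CHF → ZAR → AUD: 1 ÷ 1.6507 ÷ 0.055259 ÷ 10.963 = 0.999999
Product ≈ 1 (deviation 0.000%, within rounding noise).

1.0000 (no arbitrage)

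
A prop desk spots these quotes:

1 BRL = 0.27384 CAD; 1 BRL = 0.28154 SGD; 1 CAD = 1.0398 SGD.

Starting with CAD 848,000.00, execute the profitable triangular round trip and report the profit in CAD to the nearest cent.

Profit: CAD 9,634.90

Profitable loop is CAD → SGD → BRL → CAD:
CAD 848,000.00 × 1.0398 = SGD 881,750.40
SGD 881,750.40 ÷ 0.28154 = BRL 3,131,883.21
BRL 3,131,883.21 × 0.27384 = CAD 857,634.90
Profit = CAD 857,634.90 − CAD 848,000.00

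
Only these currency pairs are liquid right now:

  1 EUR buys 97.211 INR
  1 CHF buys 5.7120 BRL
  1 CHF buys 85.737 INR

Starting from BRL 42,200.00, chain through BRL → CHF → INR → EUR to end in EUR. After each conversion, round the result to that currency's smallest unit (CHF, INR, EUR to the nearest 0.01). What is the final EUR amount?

EUR 6,515.95

BRL 42,200.00 ÷ 5.7120 = CHF 7,387.96
CHF 7,387.96 × 85.737 = INR 633,421.53
INR 633,421.53 ÷ 97.211 = EUR 6,515.95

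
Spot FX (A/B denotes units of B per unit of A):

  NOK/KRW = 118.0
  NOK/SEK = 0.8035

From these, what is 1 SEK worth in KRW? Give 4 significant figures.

SEK/KRW = 146.9

1 SEK ÷ 0.8035 = 1.24456 NOK
1.24456 NOK × 118.0 = 146.857 KRW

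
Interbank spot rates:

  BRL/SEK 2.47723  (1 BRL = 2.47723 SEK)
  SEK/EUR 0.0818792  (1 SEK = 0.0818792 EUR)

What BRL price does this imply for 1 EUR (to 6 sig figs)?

EUR/BRL = 4.93015

1 EUR ÷ 0.0818792 = 12.2131 SEK
12.2131 SEK ÷ 2.47723 = 4.93015 BRL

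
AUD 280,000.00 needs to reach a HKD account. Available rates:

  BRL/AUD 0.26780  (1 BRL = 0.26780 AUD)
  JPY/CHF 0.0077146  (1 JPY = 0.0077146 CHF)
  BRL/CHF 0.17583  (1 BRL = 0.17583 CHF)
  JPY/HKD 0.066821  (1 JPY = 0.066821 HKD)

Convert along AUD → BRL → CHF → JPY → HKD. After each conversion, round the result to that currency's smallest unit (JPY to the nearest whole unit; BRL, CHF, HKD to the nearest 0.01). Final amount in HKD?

HKD 1,592,355.39

AUD 280,000.00 ÷ 0.26780 = BRL 1,045,556.39
BRL 1,045,556.39 × 0.17583 = CHF 183,840.18
CHF 183,840.18 ÷ 0.0077146 = JPY 23,830,164
JPY 23,830,164 × 0.066821 = HKD 1,592,355.39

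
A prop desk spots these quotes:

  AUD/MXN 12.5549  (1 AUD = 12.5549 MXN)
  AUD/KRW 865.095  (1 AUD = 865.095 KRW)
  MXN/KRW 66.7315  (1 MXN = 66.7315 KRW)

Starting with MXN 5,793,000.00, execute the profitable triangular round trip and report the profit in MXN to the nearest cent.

Profitable loop is MXN → AUD → KRW → MXN:
MXN 5,793,000.00 ÷ 12.5549 = AUD 461,413.47
AUD 461,413.47 × 865.095 = KRW 399,166,488
KRW 399,166,488 ÷ 66.7315 = MXN 5,981,680.13
Profit = MXN 5,981,680.13 − MXN 5,793,000.00

Profit: MXN 188,680.13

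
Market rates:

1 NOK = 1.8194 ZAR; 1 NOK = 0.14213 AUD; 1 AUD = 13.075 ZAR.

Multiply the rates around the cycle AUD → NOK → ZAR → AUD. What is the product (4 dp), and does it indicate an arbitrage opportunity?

Around AUD → NOK → ZAR → AUD: 1 ÷ 0.14213 × 1.8194 ÷ 13.075 = 0.979041
Product < 1; profitable direction is AUD → ZAR → NOK → AUD.

0.9790 (arbitrage exists)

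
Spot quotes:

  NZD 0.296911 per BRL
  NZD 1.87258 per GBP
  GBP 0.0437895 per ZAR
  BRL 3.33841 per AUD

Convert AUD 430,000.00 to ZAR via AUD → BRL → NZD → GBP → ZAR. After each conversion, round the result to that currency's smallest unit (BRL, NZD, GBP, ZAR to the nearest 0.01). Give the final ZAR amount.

AUD 430,000.00 × 3.33841 = BRL 1,435,516.30
BRL 1,435,516.30 × 0.296911 = NZD 426,220.58
NZD 426,220.58 ÷ 1.87258 = GBP 227,611.41
GBP 227,611.41 ÷ 0.0437895 = ZAR 5,197,853.60

ZAR 5,197,853.60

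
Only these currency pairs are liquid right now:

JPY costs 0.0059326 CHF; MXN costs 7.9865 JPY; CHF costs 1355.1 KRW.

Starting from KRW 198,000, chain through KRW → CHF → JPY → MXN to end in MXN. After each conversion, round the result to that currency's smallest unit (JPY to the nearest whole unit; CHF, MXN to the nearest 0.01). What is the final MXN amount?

KRW 198,000 ÷ 1355.1 = CHF 146.11
CHF 146.11 ÷ 0.0059326 = JPY 24,628
JPY 24,628 ÷ 7.9865 = MXN 3,083.70

MXN 3,083.70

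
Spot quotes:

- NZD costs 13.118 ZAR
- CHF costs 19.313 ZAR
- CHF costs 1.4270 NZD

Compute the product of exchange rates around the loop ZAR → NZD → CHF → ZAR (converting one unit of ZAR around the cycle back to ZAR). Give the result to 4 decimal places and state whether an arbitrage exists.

1.0317 (arbitrage exists)

Around ZAR → NZD → CHF → ZAR: 1 ÷ 13.118 ÷ 1.4270 × 19.313 = 1.031711
Product > 1; profitable direction is ZAR → NZD → CHF → ZAR.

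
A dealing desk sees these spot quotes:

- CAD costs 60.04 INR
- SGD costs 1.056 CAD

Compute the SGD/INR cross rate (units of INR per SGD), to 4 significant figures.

1 SGD × 1.056 = 1.056 CAD
1.056 CAD × 60.04 = 63.4022 INR

SGD/INR = 63.40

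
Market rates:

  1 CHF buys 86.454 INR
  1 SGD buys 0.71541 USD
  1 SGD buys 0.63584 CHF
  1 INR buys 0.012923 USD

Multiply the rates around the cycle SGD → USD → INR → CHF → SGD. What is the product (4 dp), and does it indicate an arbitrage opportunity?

1.0071 (arbitrage exists)

Around SGD → USD → INR → CHF → SGD: 1 × 0.71541 ÷ 0.012923 ÷ 86.454 ÷ 0.63584 = 1.007068
Product > 1; profitable direction is SGD → USD → INR → CHF → SGD.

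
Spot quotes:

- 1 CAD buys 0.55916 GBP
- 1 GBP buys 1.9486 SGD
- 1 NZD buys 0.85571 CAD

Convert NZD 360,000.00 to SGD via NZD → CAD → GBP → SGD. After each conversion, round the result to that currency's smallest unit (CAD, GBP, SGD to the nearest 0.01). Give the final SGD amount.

NZD 360,000.00 × 0.85571 = CAD 308,055.60
CAD 308,055.60 × 0.55916 = GBP 172,252.37
GBP 172,252.37 × 1.9486 = SGD 335,650.97

SGD 335,650.97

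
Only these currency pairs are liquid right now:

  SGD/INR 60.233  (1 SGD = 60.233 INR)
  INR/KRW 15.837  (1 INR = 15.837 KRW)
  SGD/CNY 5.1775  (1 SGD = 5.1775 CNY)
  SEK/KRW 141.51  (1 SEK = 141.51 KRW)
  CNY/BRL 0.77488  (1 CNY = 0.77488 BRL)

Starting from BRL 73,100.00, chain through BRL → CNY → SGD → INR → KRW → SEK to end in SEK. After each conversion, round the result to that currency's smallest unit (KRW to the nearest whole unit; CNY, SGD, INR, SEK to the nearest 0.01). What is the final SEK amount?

SEK 122,823.98

BRL 73,100.00 ÷ 0.77488 = CNY 94,337.19
CNY 94,337.19 ÷ 5.1775 = SGD 18,220.61
SGD 18,220.61 × 60.233 = INR 1,097,482.00
INR 1,097,482.00 × 15.837 = KRW 17,380,822
KRW 17,380,822 ÷ 141.51 = SEK 122,823.98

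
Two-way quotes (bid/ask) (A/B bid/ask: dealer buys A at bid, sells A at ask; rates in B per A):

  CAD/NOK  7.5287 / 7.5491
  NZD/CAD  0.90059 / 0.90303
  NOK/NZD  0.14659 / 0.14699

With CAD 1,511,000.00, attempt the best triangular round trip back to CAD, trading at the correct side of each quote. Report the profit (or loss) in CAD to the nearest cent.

Best loop CAD → NZD → NOK → CAD:
CAD 1,511,000.00 ÷ 0.90303 (buy NZD at ask) = NZD 1,673,255.60
NZD 1,673,255.60 ÷ 0.14699 (buy NOK at ask) = NOK 11,383,465.51
NOK 11,383,465.51 ÷ 7.5491 (buy CAD at ask) = CAD 1,507,923.53

Net result: CAD -3,076.47 (no profitable arbitrage after spreads)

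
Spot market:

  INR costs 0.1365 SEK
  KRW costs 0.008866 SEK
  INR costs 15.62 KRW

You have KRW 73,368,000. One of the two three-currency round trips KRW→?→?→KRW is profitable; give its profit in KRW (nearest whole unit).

Profit: KRW 1,067,959

Profitable loop is KRW → SEK → INR → KRW:
KRW 73,368,000 × 0.008866 = SEK 650,480.69
SEK 650,480.69 ÷ 0.1365 = INR 4,765,426.29
INR 4,765,426.29 × 15.62 = KRW 74,435,959
Profit = KRW 74,435,959 − KRW 73,368,000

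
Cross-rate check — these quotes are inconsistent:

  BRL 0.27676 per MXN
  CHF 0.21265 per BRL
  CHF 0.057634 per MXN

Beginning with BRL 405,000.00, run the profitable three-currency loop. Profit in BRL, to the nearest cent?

Profit: BRL 8,566.14

Profitable loop is BRL → CHF → MXN → BRL:
BRL 405,000.00 × 0.21265 = CHF 86,123.25
CHF 86,123.25 ÷ 0.057634 = MXN 1,494,313.25
MXN 1,494,313.25 × 0.27676 = BRL 413,566.14
Profit = BRL 413,566.14 − BRL 405,000.00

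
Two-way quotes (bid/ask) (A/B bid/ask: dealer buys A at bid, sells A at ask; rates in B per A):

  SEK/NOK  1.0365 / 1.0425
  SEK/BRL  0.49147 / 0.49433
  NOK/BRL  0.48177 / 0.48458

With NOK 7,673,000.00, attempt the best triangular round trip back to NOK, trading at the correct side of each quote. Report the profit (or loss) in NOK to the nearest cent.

Net profit: NOK 77,992.02

Best loop NOK → BRL → SEK → NOK:
NOK 7,673,000.00 × 0.48177 (sell NOK at bid) = BRL 3,696,621.21
BRL 3,696,621.21 ÷ 0.49433 (buy SEK at ask) = SEK 7,478,043.43
SEK 7,478,043.43 × 1.0365 (sell SEK at bid) = NOK 7,750,992.02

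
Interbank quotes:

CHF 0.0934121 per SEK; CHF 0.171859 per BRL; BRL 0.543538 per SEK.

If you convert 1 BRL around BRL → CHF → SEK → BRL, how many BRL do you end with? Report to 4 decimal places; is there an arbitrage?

1.0000 (no arbitrage)

Around BRL → CHF → SEK → BRL: 1 × 0.171859 ÷ 0.0934121 × 0.543538 = 0.999998
Product ≈ 1 (deviation 0.000%, within rounding noise).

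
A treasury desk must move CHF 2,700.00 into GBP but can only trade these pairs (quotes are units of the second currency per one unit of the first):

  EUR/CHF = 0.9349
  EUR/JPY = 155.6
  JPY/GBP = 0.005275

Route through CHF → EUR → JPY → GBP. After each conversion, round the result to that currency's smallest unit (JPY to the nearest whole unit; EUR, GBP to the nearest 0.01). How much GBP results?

GBP 2,370.45

CHF 2,700.00 ÷ 0.9349 = EUR 2,888.01
EUR 2,888.01 × 155.6 = JPY 449,374
JPY 449,374 × 0.005275 = GBP 2,370.45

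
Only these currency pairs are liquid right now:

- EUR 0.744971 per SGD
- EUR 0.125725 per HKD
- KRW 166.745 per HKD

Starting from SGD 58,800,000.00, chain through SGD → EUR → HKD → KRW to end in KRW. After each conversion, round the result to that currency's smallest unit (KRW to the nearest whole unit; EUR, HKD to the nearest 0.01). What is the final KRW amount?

SGD 58,800,000.00 × 0.744971 = EUR 43,804,294.80
EUR 43,804,294.80 ÷ 0.125725 = HKD 348,413,559.75
HKD 348,413,559.75 × 166.745 = KRW 58,096,219,021

KRW 58,096,219,021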